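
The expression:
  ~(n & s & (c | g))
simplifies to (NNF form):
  ~n | ~s | (~c & ~g)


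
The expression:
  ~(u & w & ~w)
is always true.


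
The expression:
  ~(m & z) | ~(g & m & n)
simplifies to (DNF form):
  ~g | ~m | ~n | ~z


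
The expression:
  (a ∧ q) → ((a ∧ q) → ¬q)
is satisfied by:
  {q: False, a: False}
  {a: True, q: False}
  {q: True, a: False}


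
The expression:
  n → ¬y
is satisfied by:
  {y: False, n: False}
  {n: True, y: False}
  {y: True, n: False}


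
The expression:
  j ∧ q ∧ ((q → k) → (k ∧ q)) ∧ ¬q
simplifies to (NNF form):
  False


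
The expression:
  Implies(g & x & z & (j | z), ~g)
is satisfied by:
  {g: False, z: False, x: False}
  {x: True, g: False, z: False}
  {z: True, g: False, x: False}
  {x: True, z: True, g: False}
  {g: True, x: False, z: False}
  {x: True, g: True, z: False}
  {z: True, g: True, x: False}


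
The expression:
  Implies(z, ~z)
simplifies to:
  ~z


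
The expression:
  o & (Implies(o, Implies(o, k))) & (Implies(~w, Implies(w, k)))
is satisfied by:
  {o: True, k: True}


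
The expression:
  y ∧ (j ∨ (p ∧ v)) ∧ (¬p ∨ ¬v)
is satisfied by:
  {j: True, y: True, p: False, v: False}
  {j: True, v: True, y: True, p: False}
  {j: True, p: True, y: True, v: False}


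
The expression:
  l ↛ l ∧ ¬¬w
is never true.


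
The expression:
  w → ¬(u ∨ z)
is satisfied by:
  {z: False, w: False, u: False}
  {u: True, z: False, w: False}
  {z: True, u: False, w: False}
  {u: True, z: True, w: False}
  {w: True, u: False, z: False}


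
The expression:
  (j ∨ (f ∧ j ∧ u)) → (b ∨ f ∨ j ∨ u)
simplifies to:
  True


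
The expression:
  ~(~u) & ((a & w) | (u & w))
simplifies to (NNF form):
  u & w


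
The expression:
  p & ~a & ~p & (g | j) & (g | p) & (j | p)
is never true.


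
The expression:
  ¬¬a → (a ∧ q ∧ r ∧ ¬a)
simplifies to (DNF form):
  ¬a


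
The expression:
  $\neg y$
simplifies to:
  $\neg y$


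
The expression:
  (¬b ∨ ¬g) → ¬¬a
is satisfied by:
  {a: True, b: True, g: True}
  {a: True, b: True, g: False}
  {a: True, g: True, b: False}
  {a: True, g: False, b: False}
  {b: True, g: True, a: False}


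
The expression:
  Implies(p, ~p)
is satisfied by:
  {p: False}


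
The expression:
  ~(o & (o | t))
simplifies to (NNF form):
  ~o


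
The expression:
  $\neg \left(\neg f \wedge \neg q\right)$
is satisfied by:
  {q: True, f: True}
  {q: True, f: False}
  {f: True, q: False}


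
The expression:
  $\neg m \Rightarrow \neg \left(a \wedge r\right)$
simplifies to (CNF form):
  $m \vee \neg a \vee \neg r$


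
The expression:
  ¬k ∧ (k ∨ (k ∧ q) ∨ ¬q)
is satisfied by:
  {q: False, k: False}


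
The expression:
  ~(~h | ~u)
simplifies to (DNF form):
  h & u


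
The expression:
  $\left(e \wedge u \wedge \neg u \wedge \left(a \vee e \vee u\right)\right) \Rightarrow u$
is always true.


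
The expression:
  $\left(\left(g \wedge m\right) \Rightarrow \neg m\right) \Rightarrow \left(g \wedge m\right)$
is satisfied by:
  {m: True, g: True}


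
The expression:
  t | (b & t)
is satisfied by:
  {t: True}


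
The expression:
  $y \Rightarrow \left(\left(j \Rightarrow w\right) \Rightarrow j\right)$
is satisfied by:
  {j: True, y: False}
  {y: False, j: False}
  {y: True, j: True}


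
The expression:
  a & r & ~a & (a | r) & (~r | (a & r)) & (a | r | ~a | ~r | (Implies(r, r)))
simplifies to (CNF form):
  False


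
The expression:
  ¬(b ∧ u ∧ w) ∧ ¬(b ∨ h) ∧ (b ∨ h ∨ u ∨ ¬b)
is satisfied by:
  {h: False, b: False}


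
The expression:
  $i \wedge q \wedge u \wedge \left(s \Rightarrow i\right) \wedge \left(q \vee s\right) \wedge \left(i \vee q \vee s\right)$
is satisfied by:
  {i: True, u: True, q: True}


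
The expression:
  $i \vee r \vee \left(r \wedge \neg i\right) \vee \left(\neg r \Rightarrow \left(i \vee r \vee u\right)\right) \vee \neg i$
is always true.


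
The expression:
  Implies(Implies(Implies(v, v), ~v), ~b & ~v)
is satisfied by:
  {v: True, b: False}
  {b: False, v: False}
  {b: True, v: True}


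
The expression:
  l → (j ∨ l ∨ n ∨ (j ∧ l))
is always true.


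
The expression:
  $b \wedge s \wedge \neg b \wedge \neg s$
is never true.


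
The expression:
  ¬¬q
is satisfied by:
  {q: True}


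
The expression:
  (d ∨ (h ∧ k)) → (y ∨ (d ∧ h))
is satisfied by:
  {y: True, k: False, d: False, h: False}
  {h: True, y: True, k: False, d: False}
  {y: True, k: True, d: False, h: False}
  {h: True, y: True, k: True, d: False}
  {y: True, d: True, k: False, h: False}
  {y: True, d: True, h: True, k: False}
  {y: True, d: True, k: True, h: False}
  {h: True, y: True, d: True, k: True}
  {h: False, k: False, d: False, y: False}
  {h: True, k: False, d: False, y: False}
  {k: True, h: False, d: False, y: False}
  {h: True, d: True, k: False, y: False}
  {h: True, d: True, k: True, y: False}


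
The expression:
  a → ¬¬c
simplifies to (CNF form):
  c ∨ ¬a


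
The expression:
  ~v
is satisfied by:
  {v: False}


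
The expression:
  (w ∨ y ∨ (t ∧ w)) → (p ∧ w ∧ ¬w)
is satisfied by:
  {y: False, w: False}


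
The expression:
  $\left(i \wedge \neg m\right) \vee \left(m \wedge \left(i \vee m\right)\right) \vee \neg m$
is always true.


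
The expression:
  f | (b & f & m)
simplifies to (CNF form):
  f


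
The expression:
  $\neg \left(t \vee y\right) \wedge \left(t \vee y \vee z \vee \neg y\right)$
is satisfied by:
  {y: False, t: False}


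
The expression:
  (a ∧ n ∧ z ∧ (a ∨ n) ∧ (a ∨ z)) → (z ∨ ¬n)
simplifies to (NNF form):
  True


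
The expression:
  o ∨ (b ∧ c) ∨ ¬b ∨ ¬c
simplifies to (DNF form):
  True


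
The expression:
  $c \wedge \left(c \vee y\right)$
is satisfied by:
  {c: True}


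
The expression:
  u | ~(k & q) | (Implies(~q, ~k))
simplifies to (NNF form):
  True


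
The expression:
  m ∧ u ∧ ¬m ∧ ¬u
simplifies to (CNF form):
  False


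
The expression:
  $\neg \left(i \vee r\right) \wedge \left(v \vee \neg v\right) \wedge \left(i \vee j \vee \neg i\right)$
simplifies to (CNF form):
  $\neg i \wedge \neg r$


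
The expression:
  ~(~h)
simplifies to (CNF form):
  h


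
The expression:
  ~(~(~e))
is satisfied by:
  {e: False}


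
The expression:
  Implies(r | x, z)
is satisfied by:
  {z: True, x: False, r: False}
  {r: True, z: True, x: False}
  {z: True, x: True, r: False}
  {r: True, z: True, x: True}
  {r: False, x: False, z: False}


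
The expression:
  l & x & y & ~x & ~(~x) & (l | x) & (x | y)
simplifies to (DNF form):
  False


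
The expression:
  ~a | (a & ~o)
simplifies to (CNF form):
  ~a | ~o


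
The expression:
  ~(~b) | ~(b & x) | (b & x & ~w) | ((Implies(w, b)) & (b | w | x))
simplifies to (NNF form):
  True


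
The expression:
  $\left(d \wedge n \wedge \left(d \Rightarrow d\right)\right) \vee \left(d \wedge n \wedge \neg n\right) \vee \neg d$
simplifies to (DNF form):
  $n \vee \neg d$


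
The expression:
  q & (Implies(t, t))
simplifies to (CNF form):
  q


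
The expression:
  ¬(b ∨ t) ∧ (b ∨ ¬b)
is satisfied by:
  {t: False, b: False}


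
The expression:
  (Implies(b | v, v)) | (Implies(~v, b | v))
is always true.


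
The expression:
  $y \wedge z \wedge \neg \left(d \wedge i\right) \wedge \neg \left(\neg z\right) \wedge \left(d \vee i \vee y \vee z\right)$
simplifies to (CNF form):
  $y \wedge z \wedge \left(\neg d \vee \neg i\right)$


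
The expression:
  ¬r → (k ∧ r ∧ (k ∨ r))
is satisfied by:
  {r: True}


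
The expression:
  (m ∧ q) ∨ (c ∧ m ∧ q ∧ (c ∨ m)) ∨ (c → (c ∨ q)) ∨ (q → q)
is always true.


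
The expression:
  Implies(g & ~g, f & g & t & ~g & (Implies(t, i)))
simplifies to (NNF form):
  True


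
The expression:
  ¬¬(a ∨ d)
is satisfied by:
  {a: True, d: True}
  {a: True, d: False}
  {d: True, a: False}


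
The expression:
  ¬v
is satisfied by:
  {v: False}


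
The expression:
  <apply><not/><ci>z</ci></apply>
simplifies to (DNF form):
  <apply><not/><ci>z</ci></apply>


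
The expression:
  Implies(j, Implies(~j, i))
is always true.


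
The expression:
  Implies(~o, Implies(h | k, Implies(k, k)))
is always true.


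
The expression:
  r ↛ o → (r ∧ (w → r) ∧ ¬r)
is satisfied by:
  {o: True, r: False}
  {r: False, o: False}
  {r: True, o: True}


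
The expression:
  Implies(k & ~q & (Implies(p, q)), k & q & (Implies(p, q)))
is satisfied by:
  {p: True, q: True, k: False}
  {p: True, k: False, q: False}
  {q: True, k: False, p: False}
  {q: False, k: False, p: False}
  {p: True, q: True, k: True}
  {p: True, k: True, q: False}
  {q: True, k: True, p: False}


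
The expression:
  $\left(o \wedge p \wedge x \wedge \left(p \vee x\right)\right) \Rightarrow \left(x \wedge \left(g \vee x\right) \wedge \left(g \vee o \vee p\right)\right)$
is always true.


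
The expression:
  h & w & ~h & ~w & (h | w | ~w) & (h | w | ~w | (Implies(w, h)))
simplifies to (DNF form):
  False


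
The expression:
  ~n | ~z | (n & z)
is always true.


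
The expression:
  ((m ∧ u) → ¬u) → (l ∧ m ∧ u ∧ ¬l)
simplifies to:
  m ∧ u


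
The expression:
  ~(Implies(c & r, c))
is never true.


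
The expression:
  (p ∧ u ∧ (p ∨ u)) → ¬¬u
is always true.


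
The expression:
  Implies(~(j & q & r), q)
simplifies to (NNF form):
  q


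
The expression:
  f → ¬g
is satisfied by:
  {g: False, f: False}
  {f: True, g: False}
  {g: True, f: False}


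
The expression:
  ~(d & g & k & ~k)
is always true.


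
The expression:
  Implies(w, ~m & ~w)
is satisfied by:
  {w: False}


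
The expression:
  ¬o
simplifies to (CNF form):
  ¬o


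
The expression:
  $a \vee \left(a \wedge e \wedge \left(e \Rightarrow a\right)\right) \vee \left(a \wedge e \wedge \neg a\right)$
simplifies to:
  $a$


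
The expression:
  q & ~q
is never true.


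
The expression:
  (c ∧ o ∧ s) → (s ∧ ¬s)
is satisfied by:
  {s: False, c: False, o: False}
  {o: True, s: False, c: False}
  {c: True, s: False, o: False}
  {o: True, c: True, s: False}
  {s: True, o: False, c: False}
  {o: True, s: True, c: False}
  {c: True, s: True, o: False}


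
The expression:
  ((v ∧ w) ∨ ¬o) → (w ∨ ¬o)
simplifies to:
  True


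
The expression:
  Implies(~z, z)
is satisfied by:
  {z: True}


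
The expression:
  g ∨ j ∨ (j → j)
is always true.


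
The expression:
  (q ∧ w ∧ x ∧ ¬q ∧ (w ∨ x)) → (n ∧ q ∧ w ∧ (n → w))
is always true.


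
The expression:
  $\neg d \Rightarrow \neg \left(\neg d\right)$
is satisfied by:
  {d: True}


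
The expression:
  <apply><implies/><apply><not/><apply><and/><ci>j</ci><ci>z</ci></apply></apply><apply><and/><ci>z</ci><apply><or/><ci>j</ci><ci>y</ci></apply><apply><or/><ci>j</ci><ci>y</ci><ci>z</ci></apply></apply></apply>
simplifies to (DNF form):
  <apply><or/><apply><and/><ci>j</ci><ci>z</ci></apply><apply><and/><ci>y</ci><ci>z</ci></apply></apply>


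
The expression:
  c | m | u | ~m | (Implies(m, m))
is always true.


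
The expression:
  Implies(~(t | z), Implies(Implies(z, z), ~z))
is always true.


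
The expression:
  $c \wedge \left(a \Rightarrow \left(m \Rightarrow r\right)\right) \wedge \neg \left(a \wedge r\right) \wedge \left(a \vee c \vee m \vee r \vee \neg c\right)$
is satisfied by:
  {c: True, m: False, a: False, r: False}
  {c: True, r: True, m: False, a: False}
  {c: True, m: True, a: False, r: False}
  {c: True, r: True, m: True, a: False}
  {c: True, a: True, m: False, r: False}


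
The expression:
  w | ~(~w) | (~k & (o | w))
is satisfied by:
  {w: True, o: True, k: False}
  {w: True, o: False, k: False}
  {k: True, w: True, o: True}
  {k: True, w: True, o: False}
  {o: True, k: False, w: False}


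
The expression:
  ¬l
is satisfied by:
  {l: False}


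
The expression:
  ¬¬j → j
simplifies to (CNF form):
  True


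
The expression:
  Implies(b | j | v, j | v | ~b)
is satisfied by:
  {v: True, j: True, b: False}
  {v: True, j: False, b: False}
  {j: True, v: False, b: False}
  {v: False, j: False, b: False}
  {b: True, v: True, j: True}
  {b: True, v: True, j: False}
  {b: True, j: True, v: False}


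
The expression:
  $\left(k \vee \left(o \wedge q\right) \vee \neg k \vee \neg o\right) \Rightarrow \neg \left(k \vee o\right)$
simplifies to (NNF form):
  $\neg k \wedge \neg o$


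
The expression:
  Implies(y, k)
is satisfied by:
  {k: True, y: False}
  {y: False, k: False}
  {y: True, k: True}


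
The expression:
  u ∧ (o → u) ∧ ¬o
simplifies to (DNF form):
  u ∧ ¬o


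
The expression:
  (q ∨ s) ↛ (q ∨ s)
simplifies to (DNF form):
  False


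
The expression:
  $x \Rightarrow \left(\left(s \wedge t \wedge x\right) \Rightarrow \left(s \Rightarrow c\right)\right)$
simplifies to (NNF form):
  $c \vee \neg s \vee \neg t \vee \neg x$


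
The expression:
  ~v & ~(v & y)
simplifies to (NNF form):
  ~v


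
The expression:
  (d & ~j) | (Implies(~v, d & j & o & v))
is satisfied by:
  {v: True, d: True, j: False}
  {v: True, d: False, j: False}
  {j: True, v: True, d: True}
  {j: True, v: True, d: False}
  {d: True, j: False, v: False}


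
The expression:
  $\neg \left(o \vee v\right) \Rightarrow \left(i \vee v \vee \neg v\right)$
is always true.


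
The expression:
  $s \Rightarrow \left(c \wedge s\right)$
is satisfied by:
  {c: True, s: False}
  {s: False, c: False}
  {s: True, c: True}


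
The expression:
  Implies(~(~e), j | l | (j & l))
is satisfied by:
  {l: True, j: True, e: False}
  {l: True, j: False, e: False}
  {j: True, l: False, e: False}
  {l: False, j: False, e: False}
  {l: True, e: True, j: True}
  {l: True, e: True, j: False}
  {e: True, j: True, l: False}


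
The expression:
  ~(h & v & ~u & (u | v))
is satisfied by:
  {u: True, h: False, v: False}
  {h: False, v: False, u: False}
  {u: True, v: True, h: False}
  {v: True, h: False, u: False}
  {u: True, h: True, v: False}
  {h: True, u: False, v: False}
  {u: True, v: True, h: True}


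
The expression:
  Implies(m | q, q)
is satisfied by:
  {q: True, m: False}
  {m: False, q: False}
  {m: True, q: True}


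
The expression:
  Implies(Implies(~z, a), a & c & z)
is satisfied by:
  {c: True, z: False, a: False}
  {c: False, z: False, a: False}
  {a: True, z: True, c: True}


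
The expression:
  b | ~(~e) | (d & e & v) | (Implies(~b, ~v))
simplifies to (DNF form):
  b | e | ~v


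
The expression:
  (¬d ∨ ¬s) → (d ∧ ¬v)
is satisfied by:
  {s: True, d: True, v: False}
  {d: True, v: False, s: False}
  {s: True, v: True, d: True}


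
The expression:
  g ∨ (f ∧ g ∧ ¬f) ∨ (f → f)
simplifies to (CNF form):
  True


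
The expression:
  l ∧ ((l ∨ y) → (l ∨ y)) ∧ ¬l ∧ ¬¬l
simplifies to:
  False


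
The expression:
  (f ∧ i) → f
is always true.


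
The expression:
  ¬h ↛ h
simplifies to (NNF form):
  True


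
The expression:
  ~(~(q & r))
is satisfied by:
  {r: True, q: True}


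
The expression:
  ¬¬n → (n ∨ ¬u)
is always true.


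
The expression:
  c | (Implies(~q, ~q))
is always true.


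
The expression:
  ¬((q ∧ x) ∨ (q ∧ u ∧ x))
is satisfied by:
  {q: False, x: False}
  {x: True, q: False}
  {q: True, x: False}


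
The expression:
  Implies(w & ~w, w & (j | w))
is always true.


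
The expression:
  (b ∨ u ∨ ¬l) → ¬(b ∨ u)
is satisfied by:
  {u: False, b: False}


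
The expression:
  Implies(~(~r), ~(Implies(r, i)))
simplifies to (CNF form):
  ~i | ~r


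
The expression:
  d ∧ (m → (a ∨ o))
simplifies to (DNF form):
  (a ∧ d) ∨ (d ∧ o) ∨ (d ∧ ¬m)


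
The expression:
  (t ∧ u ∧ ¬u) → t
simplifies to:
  True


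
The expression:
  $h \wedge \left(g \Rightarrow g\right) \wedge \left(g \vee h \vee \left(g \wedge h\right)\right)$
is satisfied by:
  {h: True}


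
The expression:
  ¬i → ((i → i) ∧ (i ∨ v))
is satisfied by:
  {i: True, v: True}
  {i: True, v: False}
  {v: True, i: False}


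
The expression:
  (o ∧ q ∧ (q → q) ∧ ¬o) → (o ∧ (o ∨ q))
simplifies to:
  True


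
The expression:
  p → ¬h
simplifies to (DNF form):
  ¬h ∨ ¬p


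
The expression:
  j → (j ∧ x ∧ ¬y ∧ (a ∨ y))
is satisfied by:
  {x: True, a: True, j: False, y: False}
  {x: True, a: False, j: False, y: False}
  {a: True, y: False, x: False, j: False}
  {y: False, a: False, x: False, j: False}
  {y: True, x: True, a: True, j: False}
  {y: True, x: True, a: False, j: False}
  {y: True, a: True, x: False, j: False}
  {y: True, a: False, x: False, j: False}
  {j: True, x: True, a: True, y: False}


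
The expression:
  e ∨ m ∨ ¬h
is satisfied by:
  {m: True, e: True, h: False}
  {m: True, h: False, e: False}
  {e: True, h: False, m: False}
  {e: False, h: False, m: False}
  {m: True, e: True, h: True}
  {m: True, h: True, e: False}
  {e: True, h: True, m: False}


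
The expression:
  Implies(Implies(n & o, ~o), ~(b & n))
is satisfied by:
  {o: True, n: False, b: False}
  {o: False, n: False, b: False}
  {b: True, o: True, n: False}
  {b: True, o: False, n: False}
  {n: True, o: True, b: False}
  {n: True, o: False, b: False}
  {n: True, b: True, o: True}


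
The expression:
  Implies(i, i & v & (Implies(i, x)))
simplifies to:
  ~i | (v & x)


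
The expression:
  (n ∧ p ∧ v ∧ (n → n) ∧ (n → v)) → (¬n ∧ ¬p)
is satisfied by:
  {p: False, v: False, n: False}
  {n: True, p: False, v: False}
  {v: True, p: False, n: False}
  {n: True, v: True, p: False}
  {p: True, n: False, v: False}
  {n: True, p: True, v: False}
  {v: True, p: True, n: False}


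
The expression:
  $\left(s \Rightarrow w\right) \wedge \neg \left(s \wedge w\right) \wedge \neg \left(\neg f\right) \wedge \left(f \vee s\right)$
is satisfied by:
  {f: True, s: False}


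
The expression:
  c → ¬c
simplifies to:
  ¬c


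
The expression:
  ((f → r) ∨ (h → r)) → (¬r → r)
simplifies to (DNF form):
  r ∨ (f ∧ h)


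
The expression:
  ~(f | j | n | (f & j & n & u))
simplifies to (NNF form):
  ~f & ~j & ~n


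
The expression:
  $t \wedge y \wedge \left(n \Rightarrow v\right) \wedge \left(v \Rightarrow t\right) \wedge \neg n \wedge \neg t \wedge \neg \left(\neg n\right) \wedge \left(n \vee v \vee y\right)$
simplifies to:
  $\text{False}$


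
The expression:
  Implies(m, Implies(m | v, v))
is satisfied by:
  {v: True, m: False}
  {m: False, v: False}
  {m: True, v: True}


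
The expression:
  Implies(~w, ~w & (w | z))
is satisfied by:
  {z: True, w: True}
  {z: True, w: False}
  {w: True, z: False}


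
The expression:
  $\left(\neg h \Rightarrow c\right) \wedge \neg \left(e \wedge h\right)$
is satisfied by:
  {c: True, h: False, e: False}
  {c: True, e: True, h: False}
  {c: True, h: True, e: False}
  {h: True, e: False, c: False}


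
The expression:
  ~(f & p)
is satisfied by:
  {p: False, f: False}
  {f: True, p: False}
  {p: True, f: False}


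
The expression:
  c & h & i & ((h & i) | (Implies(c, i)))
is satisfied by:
  {h: True, i: True, c: True}


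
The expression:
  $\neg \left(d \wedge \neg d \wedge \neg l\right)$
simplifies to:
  $\text{True}$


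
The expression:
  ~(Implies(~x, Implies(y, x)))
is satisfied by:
  {y: True, x: False}


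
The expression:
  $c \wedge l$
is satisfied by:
  {c: True, l: True}


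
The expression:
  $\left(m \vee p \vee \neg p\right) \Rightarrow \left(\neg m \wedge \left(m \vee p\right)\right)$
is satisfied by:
  {p: True, m: False}


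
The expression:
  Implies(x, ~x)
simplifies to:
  ~x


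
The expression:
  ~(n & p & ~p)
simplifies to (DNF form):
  True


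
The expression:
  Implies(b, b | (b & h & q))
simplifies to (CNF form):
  True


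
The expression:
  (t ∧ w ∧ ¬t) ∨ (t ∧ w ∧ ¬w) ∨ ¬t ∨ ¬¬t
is always true.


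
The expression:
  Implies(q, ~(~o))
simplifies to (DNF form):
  o | ~q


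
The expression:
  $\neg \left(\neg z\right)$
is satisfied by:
  {z: True}


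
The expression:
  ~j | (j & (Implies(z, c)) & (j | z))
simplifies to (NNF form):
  c | ~j | ~z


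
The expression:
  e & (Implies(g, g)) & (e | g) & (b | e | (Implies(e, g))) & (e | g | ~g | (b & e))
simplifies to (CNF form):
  e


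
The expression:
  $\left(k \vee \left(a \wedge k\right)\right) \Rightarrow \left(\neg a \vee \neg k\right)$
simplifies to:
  $\neg a \vee \neg k$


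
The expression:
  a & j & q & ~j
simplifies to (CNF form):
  False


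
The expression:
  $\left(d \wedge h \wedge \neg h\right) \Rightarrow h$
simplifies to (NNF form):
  $\text{True}$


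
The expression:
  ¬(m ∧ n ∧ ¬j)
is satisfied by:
  {j: True, m: False, n: False}
  {j: False, m: False, n: False}
  {n: True, j: True, m: False}
  {n: True, j: False, m: False}
  {m: True, j: True, n: False}
  {m: True, j: False, n: False}
  {m: True, n: True, j: True}


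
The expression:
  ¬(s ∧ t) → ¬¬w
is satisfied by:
  {t: True, w: True, s: True}
  {t: True, w: True, s: False}
  {w: True, s: True, t: False}
  {w: True, s: False, t: False}
  {t: True, s: True, w: False}


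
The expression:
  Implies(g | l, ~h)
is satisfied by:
  {l: False, h: False, g: False}
  {g: True, l: False, h: False}
  {l: True, g: False, h: False}
  {g: True, l: True, h: False}
  {h: True, g: False, l: False}


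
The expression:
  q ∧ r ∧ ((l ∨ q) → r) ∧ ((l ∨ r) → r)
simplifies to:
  q ∧ r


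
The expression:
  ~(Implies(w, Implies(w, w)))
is never true.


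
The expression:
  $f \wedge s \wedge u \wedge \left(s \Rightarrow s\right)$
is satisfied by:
  {u: True, s: True, f: True}


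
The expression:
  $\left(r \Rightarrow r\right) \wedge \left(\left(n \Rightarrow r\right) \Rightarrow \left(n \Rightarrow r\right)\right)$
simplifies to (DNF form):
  $\text{True}$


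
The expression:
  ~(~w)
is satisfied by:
  {w: True}


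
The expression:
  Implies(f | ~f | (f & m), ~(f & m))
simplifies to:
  ~f | ~m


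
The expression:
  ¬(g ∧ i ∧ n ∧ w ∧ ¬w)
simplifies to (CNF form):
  True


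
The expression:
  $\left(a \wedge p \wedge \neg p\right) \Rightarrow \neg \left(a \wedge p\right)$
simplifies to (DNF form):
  $\text{True}$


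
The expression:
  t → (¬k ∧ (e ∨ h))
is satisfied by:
  {e: True, h: True, t: False, k: False}
  {e: True, h: False, t: False, k: False}
  {h: True, k: False, e: False, t: False}
  {k: False, h: False, e: False, t: False}
  {k: True, e: True, h: True, t: False}
  {k: True, e: True, h: False, t: False}
  {k: True, h: True, e: False, t: False}
  {k: True, h: False, e: False, t: False}
  {t: True, e: True, h: True, k: False}
  {t: True, e: True, h: False, k: False}
  {t: True, h: True, e: False, k: False}


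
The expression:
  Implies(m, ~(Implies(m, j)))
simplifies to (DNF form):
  ~j | ~m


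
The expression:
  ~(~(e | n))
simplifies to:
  e | n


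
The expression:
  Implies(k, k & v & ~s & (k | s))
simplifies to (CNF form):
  (v | ~k) & (~k | ~s)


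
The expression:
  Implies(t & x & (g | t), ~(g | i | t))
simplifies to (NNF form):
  ~t | ~x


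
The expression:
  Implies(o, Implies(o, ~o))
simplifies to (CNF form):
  ~o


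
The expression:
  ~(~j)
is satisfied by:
  {j: True}


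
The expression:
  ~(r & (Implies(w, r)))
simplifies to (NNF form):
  ~r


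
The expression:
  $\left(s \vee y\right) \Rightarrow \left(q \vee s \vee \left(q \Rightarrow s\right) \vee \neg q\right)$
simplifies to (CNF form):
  $\text{True}$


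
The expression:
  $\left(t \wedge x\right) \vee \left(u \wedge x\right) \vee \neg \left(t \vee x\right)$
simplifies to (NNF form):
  $\left(t \wedge x\right) \vee \left(u \wedge \neg t\right) \vee \left(\neg t \wedge \neg x\right)$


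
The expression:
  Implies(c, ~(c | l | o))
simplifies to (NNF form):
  ~c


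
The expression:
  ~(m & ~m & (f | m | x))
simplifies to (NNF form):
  True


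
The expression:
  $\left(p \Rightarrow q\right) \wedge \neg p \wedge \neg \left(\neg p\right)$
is never true.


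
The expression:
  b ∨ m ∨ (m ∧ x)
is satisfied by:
  {b: True, m: True}
  {b: True, m: False}
  {m: True, b: False}


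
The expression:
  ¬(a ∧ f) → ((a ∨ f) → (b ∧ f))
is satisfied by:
  {b: True, a: False, f: False}
  {b: False, a: False, f: False}
  {f: True, b: True, a: False}
  {a: True, f: True, b: True}
  {a: True, f: True, b: False}


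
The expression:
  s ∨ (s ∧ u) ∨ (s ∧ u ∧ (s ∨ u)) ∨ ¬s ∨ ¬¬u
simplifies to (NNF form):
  True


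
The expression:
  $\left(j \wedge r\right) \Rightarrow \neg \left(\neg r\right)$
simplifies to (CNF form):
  $\text{True}$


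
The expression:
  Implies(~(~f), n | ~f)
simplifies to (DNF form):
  n | ~f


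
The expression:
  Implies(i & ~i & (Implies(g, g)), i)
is always true.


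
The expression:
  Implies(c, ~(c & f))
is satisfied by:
  {c: False, f: False}
  {f: True, c: False}
  {c: True, f: False}


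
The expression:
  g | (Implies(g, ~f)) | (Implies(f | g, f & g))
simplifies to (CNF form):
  True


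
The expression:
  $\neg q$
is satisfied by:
  {q: False}


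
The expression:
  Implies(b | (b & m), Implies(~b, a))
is always true.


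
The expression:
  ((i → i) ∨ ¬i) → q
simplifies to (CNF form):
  q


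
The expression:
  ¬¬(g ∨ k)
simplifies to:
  g ∨ k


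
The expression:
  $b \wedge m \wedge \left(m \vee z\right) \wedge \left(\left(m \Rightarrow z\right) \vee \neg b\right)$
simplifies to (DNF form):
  $b \wedge m \wedge z$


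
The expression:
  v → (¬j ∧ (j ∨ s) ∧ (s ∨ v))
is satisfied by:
  {s: True, v: False, j: False}
  {s: False, v: False, j: False}
  {j: True, s: True, v: False}
  {j: True, s: False, v: False}
  {v: True, s: True, j: False}


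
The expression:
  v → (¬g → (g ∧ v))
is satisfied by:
  {g: True, v: False}
  {v: False, g: False}
  {v: True, g: True}


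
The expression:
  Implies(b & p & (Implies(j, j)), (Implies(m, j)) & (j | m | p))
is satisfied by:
  {j: True, p: False, m: False, b: False}
  {j: False, p: False, m: False, b: False}
  {j: True, b: True, p: False, m: False}
  {b: True, j: False, p: False, m: False}
  {j: True, m: True, b: False, p: False}
  {m: True, b: False, p: False, j: False}
  {j: True, b: True, m: True, p: False}
  {b: True, m: True, j: False, p: False}
  {j: True, p: True, b: False, m: False}
  {p: True, b: False, m: False, j: False}
  {j: True, b: True, p: True, m: False}
  {b: True, p: True, j: False, m: False}
  {j: True, m: True, p: True, b: False}
  {m: True, p: True, b: False, j: False}
  {j: True, b: True, m: True, p: True}


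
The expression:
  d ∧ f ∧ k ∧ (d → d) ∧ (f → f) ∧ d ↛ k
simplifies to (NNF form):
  False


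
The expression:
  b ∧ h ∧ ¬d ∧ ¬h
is never true.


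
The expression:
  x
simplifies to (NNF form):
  x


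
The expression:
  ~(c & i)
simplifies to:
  ~c | ~i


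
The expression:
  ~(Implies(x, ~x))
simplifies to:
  x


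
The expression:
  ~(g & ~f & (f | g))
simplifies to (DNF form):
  f | ~g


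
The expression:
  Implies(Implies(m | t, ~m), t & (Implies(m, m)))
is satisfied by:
  {t: True, m: True}
  {t: True, m: False}
  {m: True, t: False}


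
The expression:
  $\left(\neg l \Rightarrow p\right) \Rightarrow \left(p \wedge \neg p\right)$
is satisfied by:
  {p: False, l: False}


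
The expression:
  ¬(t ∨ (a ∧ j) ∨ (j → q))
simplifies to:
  j ∧ ¬a ∧ ¬q ∧ ¬t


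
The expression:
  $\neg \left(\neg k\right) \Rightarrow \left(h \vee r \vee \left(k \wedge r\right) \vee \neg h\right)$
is always true.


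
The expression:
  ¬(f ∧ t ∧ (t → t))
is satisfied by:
  {t: False, f: False}
  {f: True, t: False}
  {t: True, f: False}


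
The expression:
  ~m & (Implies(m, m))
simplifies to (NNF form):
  ~m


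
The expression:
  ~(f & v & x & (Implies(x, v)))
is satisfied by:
  {v: False, x: False, f: False}
  {f: True, v: False, x: False}
  {x: True, v: False, f: False}
  {f: True, x: True, v: False}
  {v: True, f: False, x: False}
  {f: True, v: True, x: False}
  {x: True, v: True, f: False}


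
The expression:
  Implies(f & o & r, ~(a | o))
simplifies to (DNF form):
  ~f | ~o | ~r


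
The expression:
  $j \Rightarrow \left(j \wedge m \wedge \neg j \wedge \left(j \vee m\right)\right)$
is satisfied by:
  {j: False}


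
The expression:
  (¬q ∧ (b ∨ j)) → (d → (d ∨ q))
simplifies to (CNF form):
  True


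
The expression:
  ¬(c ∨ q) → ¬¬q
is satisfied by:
  {q: True, c: True}
  {q: True, c: False}
  {c: True, q: False}


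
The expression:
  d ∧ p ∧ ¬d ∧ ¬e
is never true.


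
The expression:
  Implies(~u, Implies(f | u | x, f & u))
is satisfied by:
  {u: True, f: False, x: False}
  {x: True, u: True, f: False}
  {u: True, f: True, x: False}
  {x: True, u: True, f: True}
  {x: False, f: False, u: False}


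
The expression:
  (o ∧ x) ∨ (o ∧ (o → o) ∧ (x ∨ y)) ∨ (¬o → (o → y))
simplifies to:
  True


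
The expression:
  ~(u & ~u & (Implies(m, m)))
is always true.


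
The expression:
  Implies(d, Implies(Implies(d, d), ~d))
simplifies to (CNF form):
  ~d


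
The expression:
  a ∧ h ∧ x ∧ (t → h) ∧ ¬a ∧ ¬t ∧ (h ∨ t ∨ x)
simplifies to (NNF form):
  False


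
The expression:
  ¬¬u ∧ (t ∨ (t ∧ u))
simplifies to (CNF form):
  t ∧ u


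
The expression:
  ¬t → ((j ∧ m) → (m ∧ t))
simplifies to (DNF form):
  t ∨ ¬j ∨ ¬m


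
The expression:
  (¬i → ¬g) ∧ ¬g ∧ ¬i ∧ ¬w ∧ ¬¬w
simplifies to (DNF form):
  False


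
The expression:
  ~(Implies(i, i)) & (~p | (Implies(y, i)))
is never true.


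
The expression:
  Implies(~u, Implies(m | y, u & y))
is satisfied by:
  {u: True, y: False, m: False}
  {u: True, m: True, y: False}
  {u: True, y: True, m: False}
  {u: True, m: True, y: True}
  {m: False, y: False, u: False}


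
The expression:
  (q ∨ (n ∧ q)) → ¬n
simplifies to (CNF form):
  ¬n ∨ ¬q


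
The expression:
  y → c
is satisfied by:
  {c: True, y: False}
  {y: False, c: False}
  {y: True, c: True}


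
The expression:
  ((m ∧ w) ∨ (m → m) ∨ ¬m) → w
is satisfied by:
  {w: True}


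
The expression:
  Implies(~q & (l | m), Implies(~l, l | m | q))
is always true.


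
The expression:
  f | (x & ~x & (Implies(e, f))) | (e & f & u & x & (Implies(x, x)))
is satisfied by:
  {f: True}


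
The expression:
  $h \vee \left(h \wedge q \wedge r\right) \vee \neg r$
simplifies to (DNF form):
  $h \vee \neg r$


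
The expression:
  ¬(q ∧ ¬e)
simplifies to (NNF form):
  e ∨ ¬q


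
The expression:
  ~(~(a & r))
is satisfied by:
  {r: True, a: True}


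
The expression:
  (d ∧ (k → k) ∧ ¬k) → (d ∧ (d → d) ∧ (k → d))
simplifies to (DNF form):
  True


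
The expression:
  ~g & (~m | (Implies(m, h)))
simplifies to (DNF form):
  (h & ~g) | (~g & ~m)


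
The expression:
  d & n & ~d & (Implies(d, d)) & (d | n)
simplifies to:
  False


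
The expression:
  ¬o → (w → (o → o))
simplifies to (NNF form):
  True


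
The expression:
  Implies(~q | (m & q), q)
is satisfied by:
  {q: True}


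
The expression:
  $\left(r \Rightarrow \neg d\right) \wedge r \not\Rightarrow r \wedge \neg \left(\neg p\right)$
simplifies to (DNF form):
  $\text{False}$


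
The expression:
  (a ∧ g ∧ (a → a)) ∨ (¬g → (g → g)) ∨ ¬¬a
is always true.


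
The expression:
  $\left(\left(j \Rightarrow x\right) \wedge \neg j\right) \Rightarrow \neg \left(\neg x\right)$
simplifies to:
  $j \vee x$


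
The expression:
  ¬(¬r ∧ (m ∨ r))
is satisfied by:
  {r: True, m: False}
  {m: False, r: False}
  {m: True, r: True}


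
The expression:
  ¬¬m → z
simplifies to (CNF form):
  z ∨ ¬m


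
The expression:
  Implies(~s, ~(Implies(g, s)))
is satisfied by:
  {g: True, s: True}
  {g: True, s: False}
  {s: True, g: False}


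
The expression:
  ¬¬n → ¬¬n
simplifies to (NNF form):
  True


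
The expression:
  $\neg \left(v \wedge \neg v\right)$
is always true.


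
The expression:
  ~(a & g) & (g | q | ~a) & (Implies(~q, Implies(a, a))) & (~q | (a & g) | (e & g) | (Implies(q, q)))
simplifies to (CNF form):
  (q | ~a) & (~a | ~g)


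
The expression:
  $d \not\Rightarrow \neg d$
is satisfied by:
  {d: True}


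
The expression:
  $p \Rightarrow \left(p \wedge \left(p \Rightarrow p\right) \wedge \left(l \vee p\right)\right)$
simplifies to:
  $\text{True}$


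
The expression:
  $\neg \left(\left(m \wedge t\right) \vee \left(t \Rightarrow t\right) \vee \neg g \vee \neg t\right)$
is never true.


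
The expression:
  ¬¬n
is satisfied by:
  {n: True}


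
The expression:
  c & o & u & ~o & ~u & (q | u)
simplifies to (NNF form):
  False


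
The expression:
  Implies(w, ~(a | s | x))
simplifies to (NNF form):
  ~w | (~a & ~s & ~x)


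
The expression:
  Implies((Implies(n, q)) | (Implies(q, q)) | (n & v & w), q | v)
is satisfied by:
  {q: True, v: True}
  {q: True, v: False}
  {v: True, q: False}


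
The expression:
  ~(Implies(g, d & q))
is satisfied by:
  {g: True, q: False, d: False}
  {g: True, d: True, q: False}
  {g: True, q: True, d: False}


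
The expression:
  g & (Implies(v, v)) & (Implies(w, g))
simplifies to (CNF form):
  g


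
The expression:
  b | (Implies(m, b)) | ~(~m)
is always true.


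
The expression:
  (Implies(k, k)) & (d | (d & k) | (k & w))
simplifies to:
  d | (k & w)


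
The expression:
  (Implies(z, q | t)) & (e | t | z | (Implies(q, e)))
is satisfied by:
  {t: True, e: True, z: False, q: False}
  {t: True, e: False, z: False, q: False}
  {q: True, t: True, e: True, z: False}
  {q: True, t: True, e: False, z: False}
  {z: True, t: True, e: True, q: False}
  {z: True, t: True, e: False, q: False}
  {z: True, t: True, q: True, e: True}
  {z: True, t: True, q: True, e: False}
  {e: True, z: False, t: False, q: False}
  {z: False, e: False, t: False, q: False}
  {q: True, e: True, z: False, t: False}
  {q: True, z: True, e: True, t: False}
  {q: True, z: True, e: False, t: False}


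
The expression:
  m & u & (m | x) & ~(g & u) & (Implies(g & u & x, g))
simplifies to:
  m & u & ~g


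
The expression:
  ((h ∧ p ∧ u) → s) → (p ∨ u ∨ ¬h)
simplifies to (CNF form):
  p ∨ u ∨ ¬h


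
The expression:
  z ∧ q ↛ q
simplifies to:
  False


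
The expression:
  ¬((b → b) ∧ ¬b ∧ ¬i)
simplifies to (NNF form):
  b ∨ i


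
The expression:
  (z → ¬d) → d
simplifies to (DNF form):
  d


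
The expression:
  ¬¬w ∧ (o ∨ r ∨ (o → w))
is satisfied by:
  {w: True}


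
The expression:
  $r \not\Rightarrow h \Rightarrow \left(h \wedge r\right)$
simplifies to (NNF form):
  $h \vee \neg r$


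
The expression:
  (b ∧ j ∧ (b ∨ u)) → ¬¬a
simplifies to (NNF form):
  a ∨ ¬b ∨ ¬j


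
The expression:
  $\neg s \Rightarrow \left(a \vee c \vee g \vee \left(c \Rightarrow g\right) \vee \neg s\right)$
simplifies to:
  $\text{True}$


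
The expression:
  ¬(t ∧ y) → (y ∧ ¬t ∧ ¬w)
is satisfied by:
  {t: True, y: True, w: False}
  {y: True, w: False, t: False}
  {t: True, w: True, y: True}


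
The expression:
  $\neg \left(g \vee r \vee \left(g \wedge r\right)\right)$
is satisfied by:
  {g: False, r: False}


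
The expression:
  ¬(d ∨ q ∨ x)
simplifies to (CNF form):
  ¬d ∧ ¬q ∧ ¬x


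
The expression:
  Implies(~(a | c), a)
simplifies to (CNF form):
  a | c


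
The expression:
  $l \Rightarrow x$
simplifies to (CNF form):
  $x \vee \neg l$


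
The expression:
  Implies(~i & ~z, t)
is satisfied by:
  {i: True, t: True, z: True}
  {i: True, t: True, z: False}
  {i: True, z: True, t: False}
  {i: True, z: False, t: False}
  {t: True, z: True, i: False}
  {t: True, z: False, i: False}
  {z: True, t: False, i: False}


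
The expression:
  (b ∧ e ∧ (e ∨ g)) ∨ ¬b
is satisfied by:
  {e: True, b: False}
  {b: False, e: False}
  {b: True, e: True}


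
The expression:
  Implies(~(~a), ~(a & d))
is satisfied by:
  {d: False, a: False}
  {a: True, d: False}
  {d: True, a: False}


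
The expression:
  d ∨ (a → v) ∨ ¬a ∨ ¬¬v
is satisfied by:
  {d: True, v: True, a: False}
  {d: True, v: False, a: False}
  {v: True, d: False, a: False}
  {d: False, v: False, a: False}
  {a: True, d: True, v: True}
  {a: True, d: True, v: False}
  {a: True, v: True, d: False}


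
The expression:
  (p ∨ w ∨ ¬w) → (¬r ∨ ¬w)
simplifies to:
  ¬r ∨ ¬w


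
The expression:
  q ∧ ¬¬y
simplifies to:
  q ∧ y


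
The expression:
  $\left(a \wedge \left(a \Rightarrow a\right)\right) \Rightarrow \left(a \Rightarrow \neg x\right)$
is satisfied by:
  {x: False, a: False}
  {a: True, x: False}
  {x: True, a: False}


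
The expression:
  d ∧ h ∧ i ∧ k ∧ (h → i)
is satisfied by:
  {h: True, i: True, d: True, k: True}


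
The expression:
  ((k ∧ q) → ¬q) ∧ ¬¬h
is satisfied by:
  {h: True, k: False, q: False}
  {h: True, q: True, k: False}
  {h: True, k: True, q: False}


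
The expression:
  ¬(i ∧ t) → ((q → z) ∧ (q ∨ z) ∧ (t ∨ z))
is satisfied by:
  {t: True, z: True, i: True}
  {t: True, z: True, i: False}
  {z: True, i: True, t: False}
  {z: True, i: False, t: False}
  {t: True, i: True, z: False}


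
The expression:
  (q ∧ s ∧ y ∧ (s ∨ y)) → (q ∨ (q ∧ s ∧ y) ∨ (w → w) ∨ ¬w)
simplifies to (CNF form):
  True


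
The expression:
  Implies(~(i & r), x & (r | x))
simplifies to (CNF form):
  (i | x) & (r | x)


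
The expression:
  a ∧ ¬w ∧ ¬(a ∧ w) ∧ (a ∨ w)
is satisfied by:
  {a: True, w: False}


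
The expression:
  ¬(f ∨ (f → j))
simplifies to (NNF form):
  False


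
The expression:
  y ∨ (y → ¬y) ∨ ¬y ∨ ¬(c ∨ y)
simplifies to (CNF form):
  True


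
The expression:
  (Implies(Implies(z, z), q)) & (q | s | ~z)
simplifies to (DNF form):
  q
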